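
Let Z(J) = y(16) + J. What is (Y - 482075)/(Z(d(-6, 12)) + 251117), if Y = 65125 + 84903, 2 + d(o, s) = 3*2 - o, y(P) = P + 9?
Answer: -332047/251152 ≈ -1.3221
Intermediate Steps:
y(P) = 9 + P
d(o, s) = 4 - o (d(o, s) = -2 + (3*2 - o) = -2 + (6 - o) = 4 - o)
Z(J) = 25 + J (Z(J) = (9 + 16) + J = 25 + J)
Y = 150028
(Y - 482075)/(Z(d(-6, 12)) + 251117) = (150028 - 482075)/((25 + (4 - 1*(-6))) + 251117) = -332047/((25 + (4 + 6)) + 251117) = -332047/((25 + 10) + 251117) = -332047/(35 + 251117) = -332047/251152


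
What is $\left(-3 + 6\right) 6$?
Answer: $18$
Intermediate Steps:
$\left(-3 + 6\right) 6 = 3 \cdot 6 = 18$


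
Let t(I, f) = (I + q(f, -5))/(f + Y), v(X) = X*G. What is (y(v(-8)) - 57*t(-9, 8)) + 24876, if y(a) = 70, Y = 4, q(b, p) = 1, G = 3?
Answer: 24984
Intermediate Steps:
v(X) = 3*X (v(X) = X*3 = 3*X)
t(I, f) = (1 + I)/(4 + f) (t(I, f) = (I + 1)/(f + 4) = (1 + I)/(4 + f))
(y(v(-8)) - 57*t(-9, 8)) + 24876 = (70 - 57*(1 - 9)/(4 + 8)) + 24876 = (70 - 57*(-8)/12) + 24876 = (70 - 19*(-8)/4) + 24876 = (70 - 57*(-⅔)) + 24876 = (70 + 38) + 24876 = 108 + 24876 = 24984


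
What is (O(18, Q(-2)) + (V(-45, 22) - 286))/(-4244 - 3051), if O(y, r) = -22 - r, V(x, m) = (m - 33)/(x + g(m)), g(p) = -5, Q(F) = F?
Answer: 15289/364750 ≈ 0.041916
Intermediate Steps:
V(x, m) = (-33 + m)/(-5 + x) (V(x, m) = (m - 33)/(x - 5) = (-33 + m)/(-5 + x))
(O(18, Q(-2)) + (V(-45, 22) - 286))/(-4244 - 3051) = ((-22 - 1*(-2)) + ((-33 + 22)/(-5 - 45) - 286))/(-4244 - 3051) = ((-22 + 2) + (-11/(-50) - 286))/(-7295) = (-20 + (-1/50*(-11) - 286))*(-1/7295) = (-20 + (11/50 - 286))*(-1/7295) = (-20 - 14289/50)*(-1/7295) = -15289/50*(-1/7295) = 15289/364750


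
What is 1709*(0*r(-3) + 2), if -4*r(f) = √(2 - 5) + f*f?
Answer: 3418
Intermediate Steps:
r(f) = -f²/4 - I*√3/4 (r(f) = -(√(2 - 5) + f*f)/4 = -(√(-3) + f²)/4 = -(I*√3 + f²)/4 = -(f² + I*√3)/4 = -f²/4 - I*√3/4)
1709*(0*r(-3) + 2) = 1709*(0*(-¼*(-3)² - I*√3/4) + 2) = 1709*(0*(-¼*9 - I*√3/4) + 2) = 1709*(0*(-9/4 - I*√3/4) + 2) = 1709*(0 + 2) = 1709*2 = 3418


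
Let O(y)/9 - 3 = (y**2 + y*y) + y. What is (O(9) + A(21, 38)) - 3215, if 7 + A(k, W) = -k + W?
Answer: -1639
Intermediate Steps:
O(y) = 27 + 9*y + 18*y**2 (O(y) = 27 + 9*((y**2 + y*y) + y) = 27 + 9*((y**2 + y**2) + y) = 27 + 9*(2*y**2 + y) = 27 + 9*(y + 2*y**2) = 27 + (9*y + 18*y**2) = 27 + 9*y + 18*y**2)
A(k, W) = -7 + W - k (A(k, W) = -7 + (-k + W) = -7 + (W - k) = -7 + W - k)
(O(9) + A(21, 38)) - 3215 = ((27 + 9*9 + 18*9**2) + (-7 + 38 - 1*21)) - 3215 = ((27 + 81 + 18*81) + (-7 + 38 - 21)) - 3215 = ((27 + 81 + 1458) + 10) - 3215 = (1566 + 10) - 3215 = 1576 - 3215 = -1639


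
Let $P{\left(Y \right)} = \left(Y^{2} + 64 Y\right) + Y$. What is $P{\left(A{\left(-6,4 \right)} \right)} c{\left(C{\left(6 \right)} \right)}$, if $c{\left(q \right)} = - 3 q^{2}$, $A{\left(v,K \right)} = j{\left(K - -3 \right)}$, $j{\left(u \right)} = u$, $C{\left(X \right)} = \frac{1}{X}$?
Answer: $-42$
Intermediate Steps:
$A{\left(v,K \right)} = 3 + K$ ($A{\left(v,K \right)} = K - -3 = K + 3 = 3 + K$)
$P{\left(Y \right)} = Y^{2} + 65 Y$
$P{\left(A{\left(-6,4 \right)} \right)} c{\left(C{\left(6 \right)} \right)} = \left(3 + 4\right) \left(65 + \left(3 + 4\right)\right) \left(- 3 \left(\frac{1}{6}\right)^{2}\right) = 7 \left(65 + 7\right) \left(- \frac{3}{36}\right) = 7 \cdot 72 \left(\left(-3\right) \frac{1}{36}\right) = 504 \left(- \frac{1}{12}\right) = -42$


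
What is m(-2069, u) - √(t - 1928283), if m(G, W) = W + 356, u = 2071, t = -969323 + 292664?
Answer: 2427 - 3*I*√289438 ≈ 2427.0 - 1614.0*I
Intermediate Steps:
t = -676659
m(G, W) = 356 + W
m(-2069, u) - √(t - 1928283) = (356 + 2071) - √(-676659 - 1928283) = 2427 - √(-2604942) = 2427 - 3*I*√289438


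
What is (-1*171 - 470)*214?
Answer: -137174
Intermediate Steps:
(-1*171 - 470)*214 = (-171 - 470)*214 = -641*214 = -137174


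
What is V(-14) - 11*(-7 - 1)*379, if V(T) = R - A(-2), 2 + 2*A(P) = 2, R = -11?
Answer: 33341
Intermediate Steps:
A(P) = 0 (A(P) = -1 + (1/2)*2 = -1 + 1 = 0)
V(T) = -11 (V(T) = -11 - 1*0 = -11 + 0 = -11)
V(-14) - 11*(-7 - 1)*379 = -11 - 11*(-7 - 1)*379 = -11 - 11*(-8)*379 = -11 + 88*379 = -11 + 33352 = 33341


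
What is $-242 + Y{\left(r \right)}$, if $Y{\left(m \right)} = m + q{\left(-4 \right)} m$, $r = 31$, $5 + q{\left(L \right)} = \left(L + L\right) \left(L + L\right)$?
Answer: $1618$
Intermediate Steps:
$q{\left(L \right)} = -5 + 4 L^{2}$ ($q{\left(L \right)} = -5 + \left(L + L\right) \left(L + L\right) = -5 + 2 L 2 L = -5 + 4 L^{2}$)
$Y{\left(m \right)} = 60 m$ ($Y{\left(m \right)} = m + \left(-5 + 4 \left(-4\right)^{2}\right) m = m + \left(-5 + 4 \cdot 16\right) m = m + \left(-5 + 64\right) m = m + 59 m = 60 m$)
$-242 + Y{\left(r \right)} = -242 + 60 \cdot 31 = -242 + 1860 = 1618$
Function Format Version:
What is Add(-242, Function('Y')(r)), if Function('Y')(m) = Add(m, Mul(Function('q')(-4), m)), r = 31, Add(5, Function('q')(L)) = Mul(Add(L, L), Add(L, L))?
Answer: 1618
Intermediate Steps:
Function('q')(L) = Add(-5, Mul(4, Pow(L, 2))) (Function('q')(L) = Add(-5, Mul(Add(L, L), Add(L, L))) = Add(-5, Mul(Mul(2, L), Mul(2, L))) = Add(-5, Mul(4, Pow(L, 2))))
Function('Y')(m) = Mul(60, m) (Function('Y')(m) = Add(m, Mul(Add(-5, Mul(4, Pow(-4, 2))), m)) = Add(m, Mul(Add(-5, Mul(4, 16)), m)) = Add(m, Mul(Add(-5, 64), m)) = Add(m, Mul(59, m)) = Mul(60, m))
Add(-242, Function('Y')(r)) = Add(-242, Mul(60, 31)) = Add(-242, 1860) = 1618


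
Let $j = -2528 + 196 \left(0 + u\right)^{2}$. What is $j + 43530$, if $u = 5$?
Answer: $45902$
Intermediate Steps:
$j = 2372$ ($j = -2528 + 196 \left(0 + 5\right)^{2} = -2528 + 196 \cdot 5^{2} = -2528 + 196 \cdot 25 = -2528 + 4900 = 2372$)
$j + 43530 = 2372 + 43530 = 45902$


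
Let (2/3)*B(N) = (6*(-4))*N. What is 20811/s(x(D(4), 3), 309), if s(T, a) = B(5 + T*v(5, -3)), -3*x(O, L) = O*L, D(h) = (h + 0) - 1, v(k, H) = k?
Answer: 6937/120 ≈ 57.808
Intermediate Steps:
B(N) = -36*N (B(N) = 3*((6*(-4))*N)/2 = 3*(-24*N)/2 = -36*N)
D(h) = -1 + h (D(h) = h - 1 = -1 + h)
x(O, L) = -L*O/3 (x(O, L) = -O*L/3 = -L*O/3)
s(T, a) = -180 - 180*T (s(T, a) = -36*(5 + T*5) = -36*(5 + 5*T) = -180 - 180*T)
20811/s(x(D(4), 3), 309) = 20811/(-180 - (-60)*3*(-1 + 4)) = 20811/(-180 - (-60)*3*3) = 20811/(-180 - 180*(-3)) = 20811/(-180 + 540) = 20811/360 = 20811*(1/360) = 6937/120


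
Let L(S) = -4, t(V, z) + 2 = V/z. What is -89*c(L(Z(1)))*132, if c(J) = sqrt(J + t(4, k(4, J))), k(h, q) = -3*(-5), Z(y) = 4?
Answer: -3916*I*sqrt(1290)/5 ≈ -28130.0*I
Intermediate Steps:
k(h, q) = 15
t(V, z) = -2 + V/z
c(J) = sqrt(-26/15 + J) (c(J) = sqrt(J + (-2 + 4/15)) = sqrt(J - 26/15) = sqrt(-26/15 + J))
-89*c(L(Z(1)))*132 = -89*sqrt(-390 + 225*(-4))/15*132 = -89*sqrt(-390 - 900)/15*132 = -89*sqrt(-1290)/15*132 = -89*I*sqrt(1290)/15*132 = -3916*I*sqrt(1290)/5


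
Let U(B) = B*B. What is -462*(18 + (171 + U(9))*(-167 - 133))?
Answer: 34918884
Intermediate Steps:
U(B) = B²
-462*(18 + (171 + U(9))*(-167 - 133)) = -462*(18 + (171 + 9²)*(-167 - 133)) = -462*(18 + (171 + 81)*(-300)) = -462*(18 + 252*(-300)) = -462*(18 - 75600) = -462*(-75582) = 34918884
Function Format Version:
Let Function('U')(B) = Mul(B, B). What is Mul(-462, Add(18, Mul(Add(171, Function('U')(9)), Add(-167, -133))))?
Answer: 34918884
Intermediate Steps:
Function('U')(B) = Pow(B, 2)
Mul(-462, Add(18, Mul(Add(171, Function('U')(9)), Add(-167, -133)))) = Mul(-462, Add(18, Mul(Add(171, Pow(9, 2)), Add(-167, -133)))) = Mul(-462, Add(18, Mul(Add(171, 81), -300))) = Mul(-462, Add(18, Mul(252, -300))) = Mul(-462, Add(18, -75600)) = Mul(-462, -75582) = 34918884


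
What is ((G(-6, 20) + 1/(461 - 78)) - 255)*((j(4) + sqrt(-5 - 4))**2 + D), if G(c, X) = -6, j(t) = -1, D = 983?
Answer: -97462950/383 + 599772*I/383 ≈ -2.5447e+5 + 1566.0*I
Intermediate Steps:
((G(-6, 20) + 1/(461 - 78)) - 255)*((j(4) + sqrt(-5 - 4))**2 + D) = ((-6 + 1/(461 - 78)) - 255)*((-1 + sqrt(-5 - 4))**2 + 983) = ((-6 + 1/383) - 255)*((-1 + sqrt(-9))**2 + 983) = ((-6 + 1/383) - 255)*((-1 + 3*I)**2 + 983) = (-2297/383 - 255)*(983 + (-1 + 3*I)**2) = -99962*(983 + (-1 + 3*I)**2)/383 = -98262646/383 - 99962*(-1 + 3*I)**2/383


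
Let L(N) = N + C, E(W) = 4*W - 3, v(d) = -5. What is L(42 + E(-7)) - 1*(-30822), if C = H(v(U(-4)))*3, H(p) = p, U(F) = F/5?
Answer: 30818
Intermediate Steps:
U(F) = F/5 (U(F) = F*(⅕) = F/5)
E(W) = -3 + 4*W
C = -15 (C = -5*3 = -15)
L(N) = -15 + N (L(N) = N - 15 = -15 + N)
L(42 + E(-7)) - 1*(-30822) = (-15 + (42 + (-3 + 4*(-7)))) - 1*(-30822) = (-15 + (42 + (-3 - 28))) + 30822 = (-15 + (42 - 31)) + 30822 = (-15 + 11) + 30822 = -4 + 30822 = 30818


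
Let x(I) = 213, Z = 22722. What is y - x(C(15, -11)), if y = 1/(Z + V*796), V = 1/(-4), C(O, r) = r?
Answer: -4797398/22523 ≈ -213.00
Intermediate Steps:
V = -¼ ≈ -0.25000
y = 1/22523 (y = 1/(22722 - ¼*796) = 1/(22722 - 199) = 1/22523 ≈ 4.4399e-5)
y - x(C(15, -11)) = 1/22523 - 1*213 = 1/22523 - 213 = -4797398/22523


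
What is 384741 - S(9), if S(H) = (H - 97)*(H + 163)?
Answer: 399877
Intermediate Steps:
S(H) = (-97 + H)*(163 + H)
384741 - S(9) = 384741 - (-15811 + 9² + 66*9) = 384741 - (-15811 + 81 + 594) = 384741 - 1*(-15136) = 384741 + 15136 = 399877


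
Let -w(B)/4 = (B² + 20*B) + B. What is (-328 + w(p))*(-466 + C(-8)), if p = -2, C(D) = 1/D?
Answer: 82038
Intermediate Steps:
w(B) = -84*B - 4*B² (w(B) = -4*((B² + 20*B) + B) = -4*(B² + 21*B) = -84*B - 4*B²)
(-328 + w(p))*(-466 + C(-8)) = (-328 - 4*(-2)*(21 - 2))*(-466 + 1/(-8)) = (-328 - 4*(-2)*19)*(-466 - ⅛) = (-328 + 152)*(-3729/8) = -176*(-3729/8) = 82038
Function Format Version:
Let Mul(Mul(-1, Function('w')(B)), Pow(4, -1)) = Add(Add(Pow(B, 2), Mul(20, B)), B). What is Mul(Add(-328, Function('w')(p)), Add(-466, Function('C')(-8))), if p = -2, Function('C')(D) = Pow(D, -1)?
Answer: 82038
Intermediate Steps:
Function('w')(B) = Add(Mul(-84, B), Mul(-4, Pow(B, 2))) (Function('w')(B) = Mul(-4, Add(Add(Pow(B, 2), Mul(20, B)), B)) = Mul(-4, Add(Pow(B, 2), Mul(21, B))) = Add(Mul(-84, B), Mul(-4, Pow(B, 2))))
Mul(Add(-328, Function('w')(p)), Add(-466, Function('C')(-8))) = Mul(Add(-328, Mul(-4, -2, Add(21, -2))), Add(-466, Pow(-8, -1))) = Mul(Add(-328, Mul(-4, -2, 19)), Add(-466, Rational(-1, 8))) = Mul(Add(-328, 152), Rational(-3729, 8)) = Mul(-176, Rational(-3729, 8)) = 82038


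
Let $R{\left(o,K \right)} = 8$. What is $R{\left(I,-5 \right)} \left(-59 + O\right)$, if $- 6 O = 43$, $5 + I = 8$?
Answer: $- \frac{1588}{3} \approx -529.33$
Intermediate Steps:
$I = 3$ ($I = -5 + 8 = 3$)
$O = - \frac{43}{6}$ ($O = \left(- \frac{1}{6}\right) 43 = - \frac{43}{6} \approx -7.1667$)
$R{\left(I,-5 \right)} \left(-59 + O\right) = 8 \left(-59 - \frac{43}{6}\right) = 8 \left(- \frac{397}{6}\right) = - \frac{1588}{3}$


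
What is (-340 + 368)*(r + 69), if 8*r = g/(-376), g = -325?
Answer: 1455139/752 ≈ 1935.0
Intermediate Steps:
r = 325/3008 (r = (-325/(-376))/8 = (-325*(-1/376))/8 = (⅛)*(325/376) = 325/3008 ≈ 0.10805)
(-340 + 368)*(r + 69) = (-340 + 368)*(325/3008 + 69) = 28*(207877/3008) = 1455139/752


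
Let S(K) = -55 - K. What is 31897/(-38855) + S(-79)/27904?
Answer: -111140171/135526240 ≈ -0.82006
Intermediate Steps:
31897/(-38855) + S(-79)/27904 = 31897/(-38855) + (-55 - 1*(-79))/27904 = 31897*(-1/38855) + (-55 + 79)*(1/27904) = -31897/38855 + 24*(1/27904) = -31897/38855 + 3/3488 = -111140171/135526240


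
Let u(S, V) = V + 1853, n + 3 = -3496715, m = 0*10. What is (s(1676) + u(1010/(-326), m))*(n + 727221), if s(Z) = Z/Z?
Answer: -5134647438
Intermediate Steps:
m = 0
s(Z) = 1
n = -3496718 (n = -3 - 3496715 = -3496718)
u(S, V) = 1853 + V
(s(1676) + u(1010/(-326), m))*(n + 727221) = (1 + (1853 + 0))*(-3496718 + 727221) = (1 + 1853)*(-2769497) = 1854*(-2769497) = -5134647438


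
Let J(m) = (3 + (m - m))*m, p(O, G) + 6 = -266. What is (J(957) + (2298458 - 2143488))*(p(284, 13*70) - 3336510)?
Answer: -526681007662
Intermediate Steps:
p(O, G) = -272 (p(O, G) = -6 - 266 = -272)
J(m) = 3*m (J(m) = (3 + 0)*m = 3*m)
(J(957) + (2298458 - 2143488))*(p(284, 13*70) - 3336510) = (3*957 + (2298458 - 2143488))*(-272 - 3336510) = (2871 + 154970)*(-3336782) = 157841*(-3336782) = -526681007662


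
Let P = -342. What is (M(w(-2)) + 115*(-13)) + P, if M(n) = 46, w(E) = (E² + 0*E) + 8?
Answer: -1791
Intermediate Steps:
w(E) = 8 + E² (w(E) = (E² + 0) + 8 = E² + 8 = 8 + E²)
(M(w(-2)) + 115*(-13)) + P = (46 + 115*(-13)) - 342 = (46 - 1495) - 342 = -1449 - 342 = -1791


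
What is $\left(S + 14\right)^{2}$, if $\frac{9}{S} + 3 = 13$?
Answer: $\frac{22201}{100} \approx 222.01$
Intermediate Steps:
$S = \frac{9}{10}$ ($S = \frac{9}{-3 + 13} = \frac{9}{10} \approx 0.9$)
$\left(S + 14\right)^{2} = \left(\frac{9}{10} + 14\right)^{2} = \left(\frac{149}{10}\right)^{2} = \frac{22201}{100}$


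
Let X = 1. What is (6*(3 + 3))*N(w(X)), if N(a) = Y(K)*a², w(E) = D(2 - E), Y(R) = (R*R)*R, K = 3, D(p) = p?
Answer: 972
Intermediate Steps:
Y(R) = R³ (Y(R) = R²*R = R³)
w(E) = 2 - E
N(a) = 27*a² (N(a) = 3³*a² = 27*a²)
(6*(3 + 3))*N(w(X)) = (6*(3 + 3))*(27*(2 - 1*1)²) = (6*6)*(27*(2 - 1)²) = 36*(27*1²) = 36*(27*1) = 36*27 = 972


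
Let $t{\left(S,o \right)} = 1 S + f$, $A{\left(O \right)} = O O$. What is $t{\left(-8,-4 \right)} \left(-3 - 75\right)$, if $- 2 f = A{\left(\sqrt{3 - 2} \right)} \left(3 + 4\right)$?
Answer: $897$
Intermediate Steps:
$A{\left(O \right)} = O^{2}$
$f = - \frac{7}{2}$ ($f = - \frac{\left(\sqrt{3 - 2}\right)^{2} \left(3 + 4\right)}{2} = - \frac{\left(\sqrt{1}\right)^{2} \cdot 7}{2} = - \frac{1^{2} \cdot 7}{2} = - \frac{1 \cdot 7}{2} = \left(- \frac{1}{2}\right) 7 = - \frac{7}{2} \approx -3.5$)
$t{\left(S,o \right)} = - \frac{7}{2} + S$ ($t{\left(S,o \right)} = 1 S - \frac{7}{2} = S - \frac{7}{2} = - \frac{7}{2} + S$)
$t{\left(-8,-4 \right)} \left(-3 - 75\right) = \left(- \frac{7}{2} - 8\right) \left(-3 - 75\right) = - \frac{23 \left(-3 - 75\right)}{2} = \left(- \frac{23}{2}\right) \left(-78\right) = 897$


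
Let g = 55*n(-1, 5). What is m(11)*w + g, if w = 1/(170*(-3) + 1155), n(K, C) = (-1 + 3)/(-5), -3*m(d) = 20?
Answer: -8518/387 ≈ -22.010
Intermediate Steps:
m(d) = -20/3 (m(d) = -⅓*20 = -20/3)
n(K, C) = -⅖ (n(K, C) = -⅕*2 = -⅖)
w = 1/645 (w = 1/(-510 + 1155) = 1/645 ≈ 0.0015504)
g = -22 (g = 55*(-⅖) = -22)
m(11)*w + g = -20/3*1/645 - 22 = -4/387 - 22 = -8518/387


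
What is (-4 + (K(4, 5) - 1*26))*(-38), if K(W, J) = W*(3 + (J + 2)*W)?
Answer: -3572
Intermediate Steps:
K(W, J) = W*(3 + W*(2 + J)) (K(W, J) = W*(3 + (2 + J)*W) = W*(3 + W*(2 + J)))
(-4 + (K(4, 5) - 1*26))*(-38) = (-4 + (4*(3 + 2*4 + 5*4) - 1*26))*(-38) = (-4 + (4*(3 + 8 + 20) - 26))*(-38) = (-4 + (4*31 - 26))*(-38) = (-4 + (124 - 26))*(-38) = (-4 + 98)*(-38) = 94*(-38) = -3572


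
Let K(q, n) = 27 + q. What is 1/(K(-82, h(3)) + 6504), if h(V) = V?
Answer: 1/6449 ≈ 0.00015506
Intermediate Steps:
1/(K(-82, h(3)) + 6504) = 1/((27 - 82) + 6504) = 1/(-55 + 6504) = 1/6449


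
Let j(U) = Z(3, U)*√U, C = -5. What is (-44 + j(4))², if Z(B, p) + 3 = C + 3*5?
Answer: 900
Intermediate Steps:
Z(B, p) = 7 (Z(B, p) = -3 + (-5 + 3*5) = -3 + (-5 + 15) = -3 + 10 = 7)
j(U) = 7*√U
(-44 + j(4))² = (-44 + 7*√4)² = (-44 + 7*2)² = (-44 + 14)² = (-30)² = 900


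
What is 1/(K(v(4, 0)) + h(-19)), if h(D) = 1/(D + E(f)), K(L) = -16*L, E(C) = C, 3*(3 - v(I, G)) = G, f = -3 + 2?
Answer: -20/961 ≈ -0.020812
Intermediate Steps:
f = -1
v(I, G) = 3 - G/3
h(D) = 1/(-1 + D) (h(D) = 1/(D - 1) = 1/(-1 + D))
1/(K(v(4, 0)) + h(-19)) = 1/(-16*(3 - 1/3*0) + 1/(-1 - 19)) = 1/(-16*(3 + 0) + 1/(-20)) = 1/(-16*3 - 1/20) = 1/(-48 - 1/20) = 1/(-961/20) = -20/961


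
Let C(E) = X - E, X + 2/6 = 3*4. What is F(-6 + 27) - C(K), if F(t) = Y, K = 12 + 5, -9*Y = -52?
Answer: 100/9 ≈ 11.111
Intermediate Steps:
X = 35/3 (X = -⅓ + 3*4 = -⅓ + 12 = 35/3 ≈ 11.667)
Y = 52/9 (Y = -⅑*(-52) = 52/9 ≈ 5.7778)
K = 17
F(t) = 52/9
C(E) = 35/3 - E
F(-6 + 27) - C(K) = 52/9 - (35/3 - 1*17) = 52/9 - (35/3 - 17) = 52/9 - 1*(-16/3) = 52/9 + 16/3 = 100/9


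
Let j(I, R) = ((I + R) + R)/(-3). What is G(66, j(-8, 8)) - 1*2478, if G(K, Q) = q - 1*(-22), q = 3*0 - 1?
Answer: -2457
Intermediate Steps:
q = -1 (q = 0 - 1 = -1)
j(I, R) = -2*R/3 - I/3 (j(I, R) = (I + 2*R)*(-⅓) = -2*R/3 - I/3)
G(K, Q) = 21 (G(K, Q) = -1 - 1*(-22) = -1 + 22 = 21)
G(66, j(-8, 8)) - 1*2478 = 21 - 1*2478 = 21 - 2478 = -2457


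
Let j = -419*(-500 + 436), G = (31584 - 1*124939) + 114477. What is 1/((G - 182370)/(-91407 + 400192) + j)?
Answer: 308785/8280217312 ≈ 3.7292e-5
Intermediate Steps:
G = 21122 (G = (31584 - 124939) + 114477 = -93355 + 114477 = 21122)
j = 26816 (j = -419*(-64) = 26816)
1/((G - 182370)/(-91407 + 400192) + j) = 1/((21122 - 182370)/(-91407 + 400192) + 26816) = 1/(-161248/308785 + 26816) = 1/(8280217312/308785) = 308785/8280217312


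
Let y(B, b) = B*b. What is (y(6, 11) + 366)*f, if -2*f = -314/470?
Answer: 33912/235 ≈ 144.31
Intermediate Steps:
f = 157/470 (f = -(-157)/470 = -½*(-157/235) = 157/470 ≈ 0.33404)
(y(6, 11) + 366)*f = (6*11 + 366)*(157/470) = (66 + 366)*(157/470) = 432*(157/470) = 33912/235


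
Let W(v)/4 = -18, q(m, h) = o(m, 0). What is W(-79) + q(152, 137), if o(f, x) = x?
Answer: -72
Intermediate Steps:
q(m, h) = 0
W(v) = -72 (W(v) = 4*(-18) = -72)
W(-79) + q(152, 137) = -72 + 0 = -72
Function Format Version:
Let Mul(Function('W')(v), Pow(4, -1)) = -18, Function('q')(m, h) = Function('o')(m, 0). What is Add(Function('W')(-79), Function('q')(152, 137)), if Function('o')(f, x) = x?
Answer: -72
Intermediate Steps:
Function('q')(m, h) = 0
Function('W')(v) = -72 (Function('W')(v) = Mul(4, -18) = -72)
Add(Function('W')(-79), Function('q')(152, 137)) = Add(-72, 0) = -72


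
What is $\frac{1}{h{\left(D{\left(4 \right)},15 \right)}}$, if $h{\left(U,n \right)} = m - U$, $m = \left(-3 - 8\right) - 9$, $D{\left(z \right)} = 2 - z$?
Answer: $- \frac{1}{18} \approx -0.055556$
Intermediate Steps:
$m = -20$ ($m = -11 - 9 = -20$)
$h{\left(U,n \right)} = -20 - U$
$\frac{1}{h{\left(D{\left(4 \right)},15 \right)}} = \frac{1}{-20 - \left(2 - 4\right)} = \frac{1}{-20 - -2} = \frac{1}{-20 + 2} = \frac{1}{-18} = - \frac{1}{18}$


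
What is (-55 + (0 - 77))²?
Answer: 17424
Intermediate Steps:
(-55 + (0 - 77))² = (-55 - 77)² = (-132)² = 17424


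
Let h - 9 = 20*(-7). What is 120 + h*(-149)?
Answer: 19639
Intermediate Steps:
h = -131 (h = 9 + 20*(-7) = 9 - 140 = -131)
120 + h*(-149) = 120 - 131*(-149) = 120 + 19519 = 19639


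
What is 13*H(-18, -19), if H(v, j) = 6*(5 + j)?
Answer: -1092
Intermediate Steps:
H(v, j) = 30 + 6*j
13*H(-18, -19) = 13*(30 + 6*(-19)) = 13*(30 - 114) = 13*(-84) = -1092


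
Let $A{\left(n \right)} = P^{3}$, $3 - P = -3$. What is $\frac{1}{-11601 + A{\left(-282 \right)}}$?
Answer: $- \frac{1}{11385} \approx -8.7835 \cdot 10^{-5}$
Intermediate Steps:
$P = 6$ ($P = 3 - -3 = 3 + 3 = 6$)
$A{\left(n \right)} = 216$ ($A{\left(n \right)} = 6^{3} = 216$)
$\frac{1}{-11601 + A{\left(-282 \right)}} = \frac{1}{-11601 + 216} = \frac{1}{-11385} = - \frac{1}{11385}$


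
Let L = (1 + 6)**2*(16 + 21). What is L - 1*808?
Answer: 1005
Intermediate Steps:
L = 1813 (L = 7**2*37 = 49*37 = 1813)
L - 1*808 = 1813 - 1*808 = 1813 - 808 = 1005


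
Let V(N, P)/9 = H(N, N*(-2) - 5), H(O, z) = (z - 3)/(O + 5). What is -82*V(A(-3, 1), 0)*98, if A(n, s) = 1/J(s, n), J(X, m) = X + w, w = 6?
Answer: 116522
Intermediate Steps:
J(X, m) = 6 + X (J(X, m) = X + 6 = 6 + X)
H(O, z) = (-3 + z)/(5 + O)
A(n, s) = 1/(6 + s)
V(N, P) = 9*(-8 - 2*N)/(5 + N) (V(N, P) = 9*((-3 + (N*(-2) - 5))/(5 + N)) = 9*((-3 + (-2*N - 5))/(5 + N)) = 9*((-3 + (-5 - 2*N))/(5 + N)) = 9*((-8 - 2*N)/(5 + N)) = 9*(-8 - 2*N)/(5 + N))
-82*V(A(-3, 1), 0)*98 = -1476*(-4 - 1/(6 + 1))/(5 + 1/(6 + 1))*98 = -1476*(-4 - 1/7)/(5 + 1/7)*98 = -1476*(-4 - 1*1/7)/(5 + 1/7)*98 = -1476*(-4 - 1/7)/36/7*98 = -1476*7*(-29)/(36*7)*98 = -82*(-29/2)*98 = 1189*98 = 116522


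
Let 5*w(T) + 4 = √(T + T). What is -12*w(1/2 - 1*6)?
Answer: 48/5 - 12*I*√11/5 ≈ 9.6 - 7.9599*I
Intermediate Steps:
w(T) = -⅘ + √2*√T/5 (w(T) = -⅘ + √(T + T)/5 = -⅘ + √(2*T)/5 = -⅘ + (√2*√T)/5 = -⅘ + √2*√T/5)
-12*w(1/2 - 1*6) = -12*(-⅘ + √2*√(1/2 - 1*6)/5) = -12*(-⅘ + √2*√(1*(½) - 6)/5) = -12*(-⅘ + √2*√(½ - 6)/5) = -12*(-⅘ + √2*√(-11/2)/5) = -12*(-⅘ + √2*(I*√22/2)/5) = -12*(-⅘ + I*√11/5) = 48/5 - 12*I*√11/5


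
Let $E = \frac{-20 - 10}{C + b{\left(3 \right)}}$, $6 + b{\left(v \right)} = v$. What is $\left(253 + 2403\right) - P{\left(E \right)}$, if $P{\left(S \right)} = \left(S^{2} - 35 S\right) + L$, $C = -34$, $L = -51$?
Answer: $\frac{3743833}{1369} \approx 2734.7$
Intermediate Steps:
$b{\left(v \right)} = -6 + v$
$E = \frac{30}{37}$ ($E = \frac{-20 - 10}{-34 + \left(-6 + 3\right)} = - \frac{30}{-34 - 3} = - \frac{30}{-37} = \left(-30\right) \left(- \frac{1}{37}\right) = \frac{30}{37} \approx 0.81081$)
$P{\left(S \right)} = -51 + S^{2} - 35 S$ ($P{\left(S \right)} = \left(S^{2} - 35 S\right) - 51 = -51 + S^{2} - 35 S$)
$\left(253 + 2403\right) - P{\left(E \right)} = \left(253 + 2403\right) - \left(-51 + \left(\frac{30}{37}\right)^{2} - \frac{1050}{37}\right) = 2656 - \left(-51 + \frac{900}{1369} - \frac{1050}{37}\right) = 2656 - - \frac{107769}{1369} = 2656 + \frac{107769}{1369} = \frac{3743833}{1369}$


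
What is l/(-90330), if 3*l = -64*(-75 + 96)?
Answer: 224/45165 ≈ 0.0049596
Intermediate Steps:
l = -448 (l = (-64*(-75 + 96))/3 = (-64*21)/3 = (⅓)*(-1344) = -448)
l/(-90330) = -448/(-90330) = -448*(-1/90330) = 224/45165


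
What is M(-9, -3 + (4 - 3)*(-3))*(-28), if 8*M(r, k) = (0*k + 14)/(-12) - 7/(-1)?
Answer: -245/12 ≈ -20.417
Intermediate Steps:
M(r, k) = 35/48 (M(r, k) = ((0*k + 14)/(-12) - 7/(-1))/8 = ((0 + 14)*(-1/12) - 7*(-1))/8 = (14*(-1/12) + 7)/8 = (-7/6 + 7)/8 = (1/8)*(35/6) = 35/48)
M(-9, -3 + (4 - 3)*(-3))*(-28) = (35/48)*(-28) = -245/12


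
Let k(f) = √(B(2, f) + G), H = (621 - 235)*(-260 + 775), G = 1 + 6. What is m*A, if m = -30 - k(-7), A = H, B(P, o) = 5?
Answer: -5963700 - 397580*√3 ≈ -6.6523e+6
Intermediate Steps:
G = 7
H = 198790 (H = 386*515 = 198790)
A = 198790
k(f) = 2*√3 (k(f) = √(5 + 7) = √12 = 2*√3)
m = -30 - 2*√3 ≈ -33.464
m*A = (-30 - 2*√3)*198790 = -5963700 - 397580*√3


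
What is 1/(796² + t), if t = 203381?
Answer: 1/836997 ≈ 1.1947e-6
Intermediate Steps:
1/(796² + t) = 1/(796² + 203381) = 1/(633616 + 203381) = 1/836997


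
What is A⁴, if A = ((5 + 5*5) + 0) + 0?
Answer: 810000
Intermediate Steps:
A = 30 (A = ((5 + 25) + 0) + 0 = (30 + 0) + 0 = 30 + 0 = 30)
A⁴ = 30⁴ = 810000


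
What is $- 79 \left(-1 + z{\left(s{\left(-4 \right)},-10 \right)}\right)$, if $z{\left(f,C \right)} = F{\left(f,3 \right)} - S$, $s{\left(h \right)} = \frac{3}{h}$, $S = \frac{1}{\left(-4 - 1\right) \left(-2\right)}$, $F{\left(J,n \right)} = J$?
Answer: $\frac{2923}{20} \approx 146.15$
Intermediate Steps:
$S = \frac{1}{10}$ ($S = \frac{1}{-5} \left(- \frac{1}{2}\right) = \left(- \frac{1}{5}\right) \left(- \frac{1}{2}\right) = \frac{1}{10} \approx 0.1$)
$z{\left(f,C \right)} = - \frac{1}{10} + f$ ($z{\left(f,C \right)} = f - \frac{1}{10} = - \frac{1}{10} + f$)
$- 79 \left(-1 + z{\left(s{\left(-4 \right)},-10 \right)}\right) = - 79 \left(-1 + \left(- \frac{1}{10} + \frac{3}{-4}\right)\right) = - 79 \left(-1 + \left(- \frac{1}{10} + 3 \left(- \frac{1}{4}\right)\right)\right) = - 79 \left(-1 - \frac{17}{20}\right) = \left(-79\right) \left(- \frac{37}{20}\right) = \frac{2923}{20}$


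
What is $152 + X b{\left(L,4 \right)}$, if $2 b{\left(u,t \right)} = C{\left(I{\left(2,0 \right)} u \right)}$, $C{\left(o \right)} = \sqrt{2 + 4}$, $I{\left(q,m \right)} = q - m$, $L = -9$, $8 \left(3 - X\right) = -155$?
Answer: $152 + \frac{179 \sqrt{6}}{16} \approx 179.4$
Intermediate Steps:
$X = \frac{179}{8}$ ($X = 3 - - \frac{155}{8} = 3 + \frac{155}{8} = \frac{179}{8} \approx 22.375$)
$C{\left(o \right)} = \sqrt{6}$
$b{\left(u,t \right)} = \frac{\sqrt{6}}{2}$
$152 + X b{\left(L,4 \right)} = 152 + \frac{179 \frac{\sqrt{6}}{2}}{8} = 152 + \frac{179 \sqrt{6}}{16}$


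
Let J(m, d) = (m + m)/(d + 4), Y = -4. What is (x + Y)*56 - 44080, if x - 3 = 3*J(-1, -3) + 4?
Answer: -44248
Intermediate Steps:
J(m, d) = 2*m/(4 + d) (J(m, d) = (2*m)/(4 + d) = 2*m/(4 + d))
x = 1 (x = 3 + (3*(2*(-1)/(4 - 3)) + 4) = 3 + (3*(2*(-1)/1) + 4) = 3 + (3*(2*(-1)*1) + 4) = 3 + (3*(-2) + 4) = 3 + (-6 + 4) = 3 - 2 = 1)
(x + Y)*56 - 44080 = (1 - 4)*56 - 44080 = -3*56 - 44080 = -168 - 44080 = -44248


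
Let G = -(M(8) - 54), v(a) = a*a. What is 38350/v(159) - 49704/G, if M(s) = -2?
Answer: -156802403/176967 ≈ -886.05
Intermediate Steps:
v(a) = a²
G = 56 (G = -(-2 - 54) = -1*(-56) = 56)
38350/v(159) - 49704/G = 38350/(159²) - 49704/56 = 38350/25281 - 49704*1/56 = 38350*(1/25281) - 6213/7 = 38350/25281 - 6213/7 = -156802403/176967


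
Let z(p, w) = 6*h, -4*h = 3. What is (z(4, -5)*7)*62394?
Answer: -1965411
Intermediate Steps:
h = -3/4 (h = -1/4*3 = -3/4 ≈ -0.75000)
z(p, w) = -9/2 (z(p, w) = 6*(-3/4) = -9/2)
(z(4, -5)*7)*62394 = -9/2*7*62394 = -63/2*62394 = -1965411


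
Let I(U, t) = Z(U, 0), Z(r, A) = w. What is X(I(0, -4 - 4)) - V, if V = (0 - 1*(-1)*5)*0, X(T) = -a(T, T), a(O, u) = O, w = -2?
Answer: 2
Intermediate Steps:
Z(r, A) = -2
I(U, t) = -2
X(T) = -T
V = 0 (V = (0 + 1*5)*0 = (0 + 5)*0 = 5*0 = 0)
X(I(0, -4 - 4)) - V = -1*(-2) - 1*0 = 2 + 0 = 2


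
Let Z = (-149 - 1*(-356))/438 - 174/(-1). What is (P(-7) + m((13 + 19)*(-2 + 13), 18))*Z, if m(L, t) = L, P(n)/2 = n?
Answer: 4304937/73 ≈ 58972.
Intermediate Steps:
P(n) = 2*n
Z = 25473/146 (Z = (-149 + 356)*(1/438) - 174*(-1) = 207*(1/438) + 174 = 69/146 + 174 = 25473/146 ≈ 174.47)
(P(-7) + m((13 + 19)*(-2 + 13), 18))*Z = (2*(-7) + (13 + 19)*(-2 + 13))*(25473/146) = (-14 + 32*11)*(25473/146) = (-14 + 352)*(25473/146) = 338*(25473/146) = 4304937/73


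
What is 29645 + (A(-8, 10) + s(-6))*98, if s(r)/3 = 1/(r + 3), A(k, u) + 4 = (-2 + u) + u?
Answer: 30919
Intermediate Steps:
A(k, u) = -6 + 2*u (A(k, u) = -4 + ((-2 + u) + u) = -4 + (-2 + 2*u) = -6 + 2*u)
s(r) = 3/(3 + r) (s(r) = 3/(r + 3) = 3/(3 + r))
29645 + (A(-8, 10) + s(-6))*98 = 29645 + ((-6 + 2*10) + 3/(3 - 6))*98 = 29645 + ((-6 + 20) + 3/(-3))*98 = 29645 + (14 + 3*(-⅓))*98 = 29645 + (14 - 1)*98 = 29645 + 13*98 = 29645 + 1274 = 30919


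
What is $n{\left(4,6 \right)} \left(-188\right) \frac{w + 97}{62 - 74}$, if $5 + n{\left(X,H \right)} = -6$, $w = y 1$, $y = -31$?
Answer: $-11374$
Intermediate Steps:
$w = -31$ ($w = \left(-31\right) 1 = -31$)
$n{\left(X,H \right)} = -11$ ($n{\left(X,H \right)} = -5 - 6 = -11$)
$n{\left(4,6 \right)} \left(-188\right) \frac{w + 97}{62 - 74} = \left(-11\right) \left(-188\right) \frac{-31 + 97}{62 - 74} = 2068 \frac{66}{-12} = 2068 \cdot 66 \left(- \frac{1}{12}\right) = 2068 \left(- \frac{11}{2}\right) = -11374$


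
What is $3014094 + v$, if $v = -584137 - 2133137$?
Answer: $296820$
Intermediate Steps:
$v = -2717274$
$3014094 + v = 3014094 - 2717274 = 296820$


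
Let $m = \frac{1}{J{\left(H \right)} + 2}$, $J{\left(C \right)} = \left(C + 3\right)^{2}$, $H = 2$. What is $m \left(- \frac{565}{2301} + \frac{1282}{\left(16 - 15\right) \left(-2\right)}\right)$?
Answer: $- \frac{1475506}{62127} \approx -23.75$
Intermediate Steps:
$J{\left(C \right)} = \left(3 + C\right)^{2}$
$m = \frac{1}{27}$ ($m = \frac{1}{\left(3 + 2\right)^{2} + 2} = \frac{1}{5^{2} + 2} = \frac{1}{25 + 2} = \frac{1}{27} \approx 0.037037$)
$m \left(- \frac{565}{2301} + \frac{1282}{\left(16 - 15\right) \left(-2\right)}\right) = \frac{- \frac{565}{2301} + \frac{1282}{\left(16 - 15\right) \left(-2\right)}}{27} = \frac{\left(-565\right) \frac{1}{2301} + \frac{1282}{\left(16 - 15\right) \left(-2\right)}}{27} = \frac{- \frac{565}{2301} + \frac{1282}{1 \left(-2\right)}}{27} = \frac{- \frac{565}{2301} + \frac{1282}{-2}}{27} = \frac{- \frac{565}{2301} + 1282 \left(- \frac{1}{2}\right)}{27} = \frac{- \frac{565}{2301} - 641}{27} = \frac{1}{27} \left(- \frac{1475506}{2301}\right) = - \frac{1475506}{62127}$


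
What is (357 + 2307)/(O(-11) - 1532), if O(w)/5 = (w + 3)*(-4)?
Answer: -666/343 ≈ -1.9417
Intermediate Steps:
O(w) = -60 - 20*w (O(w) = 5*((w + 3)*(-4)) = 5*((3 + w)*(-4)) = 5*(-12 - 4*w) = -60 - 20*w)
(357 + 2307)/(O(-11) - 1532) = (357 + 2307)/((-60 - 20*(-11)) - 1532) = 2664/((-60 + 220) - 1532) = 2664/(160 - 1532) = 2664/(-1372) = 2664*(-1/1372) = -666/343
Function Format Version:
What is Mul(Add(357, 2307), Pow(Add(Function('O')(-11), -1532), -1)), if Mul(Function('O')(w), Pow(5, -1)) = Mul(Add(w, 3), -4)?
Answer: Rational(-666, 343) ≈ -1.9417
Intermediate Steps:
Function('O')(w) = Add(-60, Mul(-20, w)) (Function('O')(w) = Mul(5, Mul(Add(w, 3), -4)) = Mul(5, Mul(Add(3, w), -4)) = Mul(5, Add(-12, Mul(-4, w))) = Add(-60, Mul(-20, w)))
Mul(Add(357, 2307), Pow(Add(Function('O')(-11), -1532), -1)) = Mul(Add(357, 2307), Pow(Add(Add(-60, Mul(-20, -11)), -1532), -1)) = Mul(2664, Pow(Add(Add(-60, 220), -1532), -1)) = Mul(2664, Pow(Add(160, -1532), -1)) = Mul(2664, Pow(-1372, -1)) = Mul(2664, Rational(-1, 1372)) = Rational(-666, 343)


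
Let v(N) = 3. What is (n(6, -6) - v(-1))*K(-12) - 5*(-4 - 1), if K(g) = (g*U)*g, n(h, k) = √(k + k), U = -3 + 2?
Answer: 457 - 288*I*√3 ≈ 457.0 - 498.83*I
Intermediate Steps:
U = -1
n(h, k) = √2*√k (n(h, k) = √(2*k) = √2*√k)
K(g) = -g² (K(g) = (g*(-1))*g = (-g)*g = -g²)
(n(6, -6) - v(-1))*K(-12) - 5*(-4 - 1) = (√2*√(-6) - 1*3)*(-1*(-12)²) - 5*(-4 - 1) = (√2*(I*√6) - 3)*(-1*144) - 5*(-5) = (2*I*√3 - 3)*(-144) + 25 = (-3 + 2*I*√3)*(-144) + 25 = (432 - 288*I*√3) + 25 = 457 - 288*I*√3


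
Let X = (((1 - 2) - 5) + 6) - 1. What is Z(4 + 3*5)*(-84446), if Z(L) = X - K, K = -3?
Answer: -168892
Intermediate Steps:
X = -1 (X = ((-1 - 5) + 6) - 1 = (-6 + 6) - 1 = 0 - 1 = -1)
Z(L) = 2 (Z(L) = -1 - 1*(-3) = -1 + 3 = 2)
Z(4 + 3*5)*(-84446) = 2*(-84446) = -168892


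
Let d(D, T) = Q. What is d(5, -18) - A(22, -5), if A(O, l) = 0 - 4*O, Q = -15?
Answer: 73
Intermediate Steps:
A(O, l) = -4*O
d(D, T) = -15
d(5, -18) - A(22, -5) = -15 - (-4)*22 = -15 - 1*(-88) = -15 + 88 = 73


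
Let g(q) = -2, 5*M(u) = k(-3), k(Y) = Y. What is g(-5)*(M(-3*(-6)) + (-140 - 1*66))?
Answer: 2066/5 ≈ 413.20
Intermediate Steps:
M(u) = -3/5 (M(u) = (1/5)*(-3) = -3/5)
g(-5)*(M(-3*(-6)) + (-140 - 1*66)) = -2*(-3/5 + (-140 - 1*66)) = -2*(-3/5 + (-140 - 66)) = -2*(-3/5 - 206) = -2*(-1033/5) = 2066/5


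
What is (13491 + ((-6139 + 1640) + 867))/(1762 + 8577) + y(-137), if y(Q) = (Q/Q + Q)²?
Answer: 191240003/10339 ≈ 18497.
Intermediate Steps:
y(Q) = (1 + Q)²
(13491 + ((-6139 + 1640) + 867))/(1762 + 8577) + y(-137) = (13491 + ((-6139 + 1640) + 867))/(1762 + 8577) + (1 - 137)² = (13491 + (-4499 + 867))/10339 + (-136)² = (13491 - 3632)*(1/10339) + 18496 = 9859*(1/10339) + 18496 = 9859/10339 + 18496 = 191240003/10339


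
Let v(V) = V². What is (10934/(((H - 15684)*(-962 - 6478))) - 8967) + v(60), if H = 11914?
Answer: -75268949333/14024400 ≈ -5367.0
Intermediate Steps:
(10934/(((H - 15684)*(-962 - 6478))) - 8967) + v(60) = (10934/(((11914 - 15684)*(-962 - 6478))) - 8967) + 60² = (10934/((-3770*(-7440))) - 8967) + 3600 = (10934/28048800 - 8967) + 3600 = (10934*(1/28048800) - 8967) + 3600 = (5467/14024400 - 8967) + 3600 = -125756789333/14024400 + 3600 = -75268949333/14024400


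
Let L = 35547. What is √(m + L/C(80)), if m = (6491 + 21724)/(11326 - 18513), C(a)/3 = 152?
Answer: √22086104887798/546212 ≈ 8.6040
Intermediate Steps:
C(a) = 456 (C(a) = 3*152 = 456)
m = -28215/7187 (m = 28215/(-7187) = 28215*(-1/7187) = -28215/7187 ≈ -3.9258)
√(m + L/C(80)) = √(-28215/7187 + 35547/456) = √(-28215/7187 + 35547*(1/456)) = √(-28215/7187 + 11849/152) = √(80870083/1092424) = √22086104887798/546212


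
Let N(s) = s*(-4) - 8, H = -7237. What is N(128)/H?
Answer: 520/7237 ≈ 0.071853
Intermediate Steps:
N(s) = -8 - 4*s (N(s) = -4*s - 8 = -8 - 4*s)
N(128)/H = (-8 - 4*128)/(-7237) = (-8 - 512)*(-1/7237) = -520*(-1/7237) = 520/7237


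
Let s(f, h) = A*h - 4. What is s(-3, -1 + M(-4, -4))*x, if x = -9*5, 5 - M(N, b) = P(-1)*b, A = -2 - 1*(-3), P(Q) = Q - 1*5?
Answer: 1080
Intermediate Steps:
P(Q) = -5 + Q (P(Q) = Q - 5 = -5 + Q)
A = 1 (A = -2 + 3 = 1)
M(N, b) = 5 + 6*b (M(N, b) = 5 - (-5 - 1)*b = 5 - (-6)*b = 5 + 6*b)
s(f, h) = -4 + h (s(f, h) = 1*h - 4 = h - 4 = -4 + h)
x = -45 (x = -3*15 = -45)
s(-3, -1 + M(-4, -4))*x = (-4 + (-1 + (5 + 6*(-4))))*(-45) = (-4 + (-1 + (5 - 24)))*(-45) = (-4 + (-1 - 19))*(-45) = (-4 - 20)*(-45) = -24*(-45) = 1080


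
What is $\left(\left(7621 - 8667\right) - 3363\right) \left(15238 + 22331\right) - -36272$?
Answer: $-165605449$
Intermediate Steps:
$\left(\left(7621 - 8667\right) - 3363\right) \left(15238 + 22331\right) - -36272 = \left(\left(7621 - 8667\right) - 3363\right) 37569 + 36272 = \left(-1046 - 3363\right) 37569 + 36272 = \left(-4409\right) 37569 + 36272 = -165641721 + 36272 = -165605449$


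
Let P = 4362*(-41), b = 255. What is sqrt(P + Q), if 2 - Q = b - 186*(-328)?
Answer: I*sqrt(240103) ≈ 490.0*I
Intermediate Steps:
Q = -61261 (Q = 2 - (255 - 186*(-328)) = 2 - (255 + 61008) = 2 - 1*61263 = 2 - 61263 = -61261)
P = -178842
sqrt(P + Q) = sqrt(-178842 - 61261) = sqrt(-240103) = I*sqrt(240103)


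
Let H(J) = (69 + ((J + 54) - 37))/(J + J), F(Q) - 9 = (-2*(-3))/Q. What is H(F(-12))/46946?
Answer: 189/1596164 ≈ 0.00011841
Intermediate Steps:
F(Q) = 9 + 6/Q (F(Q) = 9 + (-2*(-3))/Q = 9 + 6/Q)
H(J) = (86 + J)/(2*J) (H(J) = (69 + ((54 + J) - 37))/((2*J)) = (69 + (17 + J))*(1/(2*J)) = (86 + J)*(1/(2*J)) = (86 + J)/(2*J))
H(F(-12))/46946 = ((86 + (9 + 6/(-12)))/(2*(9 + 6/(-12))))/46946 = ((86 + (9 + 6*(-1/12)))/(2*(9 + 6*(-1/12))))*(1/46946) = ((86 + (9 - ½))/(2*(9 - ½)))*(1/46946) = ((86 + 17/2)/(2*(17/2)))*(1/46946) = ((½)*(2/17)*(189/2))*(1/46946) = (189/34)*(1/46946) = 189/1596164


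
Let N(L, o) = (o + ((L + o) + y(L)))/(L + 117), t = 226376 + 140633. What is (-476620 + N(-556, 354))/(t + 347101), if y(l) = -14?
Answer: -104618159/156747145 ≈ -0.66743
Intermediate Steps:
t = 367009
N(L, o) = (-14 + L + 2*o)/(117 + L) (N(L, o) = (o + ((L + o) - 14))/(L + 117) = (o + (-14 + L + o))/(117 + L) = (-14 + L + 2*o)/(117 + L))
(-476620 + N(-556, 354))/(t + 347101) = (-476620 + (-14 - 556 + 2*354)/(117 - 556))/(367009 + 347101) = (-476620 + (-14 - 556 + 708)/(-439))/714110 = (-476620 - 1/439*138)*(1/714110) = (-476620 - 138/439)*(1/714110) = -209236318/439*1/714110 = -104618159/156747145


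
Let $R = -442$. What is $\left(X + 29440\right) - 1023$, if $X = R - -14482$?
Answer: $42457$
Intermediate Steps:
$X = 14040$ ($X = -442 - -14482 = -442 + 14482 = 14040$)
$\left(X + 29440\right) - 1023 = \left(14040 + 29440\right) - 1023 = 43480 - 1023 = 42457$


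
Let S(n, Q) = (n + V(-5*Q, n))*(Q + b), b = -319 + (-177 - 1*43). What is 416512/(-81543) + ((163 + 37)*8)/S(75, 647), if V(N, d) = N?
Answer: -296411842/57977073 ≈ -5.1126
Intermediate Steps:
b = -539 (b = -319 + (-177 - 43) = -319 - 220 = -539)
S(n, Q) = (-539 + Q)*(n - 5*Q) (S(n, Q) = (n - 5*Q)*(Q - 539) = (n - 5*Q)*(-539 + Q) = (-539 + Q)*(n - 5*Q))
416512/(-81543) + ((163 + 37)*8)/S(75, 647) = 416512/(-81543) + ((163 + 37)*8)/(-539*75 - 5*647² + 2695*647 + 647*75) = 416512*(-1/81543) + (200*8)/(-40425 - 5*418609 + 1743665 + 48525) = -416512/81543 + 1600/(-40425 - 2093045 + 1743665 + 48525) = -416512/81543 + 1600/(-341280) = -416512/81543 + 1600*(-1/341280) = -416512/81543 - 10/2133 = -296411842/57977073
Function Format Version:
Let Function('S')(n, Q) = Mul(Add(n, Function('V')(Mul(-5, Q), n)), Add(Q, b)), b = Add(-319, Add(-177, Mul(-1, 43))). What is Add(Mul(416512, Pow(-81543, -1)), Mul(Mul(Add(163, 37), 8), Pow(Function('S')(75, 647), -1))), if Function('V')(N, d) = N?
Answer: Rational(-296411842, 57977073) ≈ -5.1126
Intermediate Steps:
b = -539 (b = Add(-319, Add(-177, -43)) = Add(-319, -220) = -539)
Function('S')(n, Q) = Mul(Add(-539, Q), Add(n, Mul(-5, Q))) (Function('S')(n, Q) = Mul(Add(n, Mul(-5, Q)), Add(Q, -539)) = Mul(Add(n, Mul(-5, Q)), Add(-539, Q)) = Mul(Add(-539, Q), Add(n, Mul(-5, Q))))
Add(Mul(416512, Pow(-81543, -1)), Mul(Mul(Add(163, 37), 8), Pow(Function('S')(75, 647), -1))) = Add(Mul(416512, Pow(-81543, -1)), Mul(Mul(Add(163, 37), 8), Pow(Add(Mul(-539, 75), Mul(-5, Pow(647, 2)), Mul(2695, 647), Mul(647, 75)), -1))) = Add(Mul(416512, Rational(-1, 81543)), Mul(Mul(200, 8), Pow(Add(-40425, Mul(-5, 418609), 1743665, 48525), -1))) = Add(Rational(-416512, 81543), Mul(1600, Pow(Add(-40425, -2093045, 1743665, 48525), -1))) = Add(Rational(-416512, 81543), Mul(1600, Pow(-341280, -1))) = Add(Rational(-416512, 81543), Mul(1600, Rational(-1, 341280))) = Add(Rational(-416512, 81543), Rational(-10, 2133)) = Rational(-296411842, 57977073)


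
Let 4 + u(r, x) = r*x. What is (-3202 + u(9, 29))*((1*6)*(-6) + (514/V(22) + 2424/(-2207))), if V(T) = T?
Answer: 981971965/24277 ≈ 40449.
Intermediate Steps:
u(r, x) = -4 + r*x
(-3202 + u(9, 29))*((1*6)*(-6) + (514/V(22) + 2424/(-2207))) = (-3202 + (-4 + 9*29))*((1*6)*(-6) + (514/22 + 2424/(-2207))) = (-3202 + (-4 + 261))*(6*(-6) + (514*(1/22) + 2424*(-1/2207))) = (-3202 + 257)*(-36 + (257/11 - 2424/2207)) = -2945*(-36 + 540535/24277) = -2945*(-333437/24277) = 981971965/24277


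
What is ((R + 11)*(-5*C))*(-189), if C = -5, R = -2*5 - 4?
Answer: 14175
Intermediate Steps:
R = -14 (R = -10 - 4 = -14)
((R + 11)*(-5*C))*(-189) = ((-14 + 11)*(-5*(-5)))*(-189) = -3*25*(-189) = -75*(-189) = 14175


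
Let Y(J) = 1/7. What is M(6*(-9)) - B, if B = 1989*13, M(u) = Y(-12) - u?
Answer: -180620/7 ≈ -25803.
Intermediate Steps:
Y(J) = 1/7
M(u) = 1/7 - u
B = 25857
M(6*(-9)) - B = (1/7 - 6*(-9)) - 1*25857 = (1/7 - 1*(-54)) - 25857 = (1/7 + 54) - 25857 = 379/7 - 25857 = -180620/7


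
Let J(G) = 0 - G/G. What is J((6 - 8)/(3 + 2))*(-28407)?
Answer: 28407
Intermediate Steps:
J(G) = -1 (J(G) = 0 - 1*1 = 0 - 1 = -1)
J((6 - 8)/(3 + 2))*(-28407) = -1*(-28407) = 28407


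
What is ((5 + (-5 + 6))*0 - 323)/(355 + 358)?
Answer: -323/713 ≈ -0.45302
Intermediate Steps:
((5 + (-5 + 6))*0 - 323)/(355 + 358) = ((5 + 1)*0 - 323)/713 = (6*0 - 323)*(1/713) = (0 - 323)*(1/713) = -323*1/713 = -323/713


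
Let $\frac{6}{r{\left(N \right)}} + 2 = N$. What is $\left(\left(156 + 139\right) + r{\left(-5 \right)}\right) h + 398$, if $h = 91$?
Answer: $27165$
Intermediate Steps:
$r{\left(N \right)} = \frac{6}{-2 + N}$
$\left(\left(156 + 139\right) + r{\left(-5 \right)}\right) h + 398 = \left(\left(156 + 139\right) + \frac{6}{-2 - 5}\right) 91 + 398 = \left(295 + \frac{6}{-7}\right) 91 + 398 = \left(295 + 6 \left(- \frac{1}{7}\right)\right) 91 + 398 = \left(295 - \frac{6}{7}\right) 91 + 398 = \frac{2059}{7} \cdot 91 + 398 = 26767 + 398 = 27165$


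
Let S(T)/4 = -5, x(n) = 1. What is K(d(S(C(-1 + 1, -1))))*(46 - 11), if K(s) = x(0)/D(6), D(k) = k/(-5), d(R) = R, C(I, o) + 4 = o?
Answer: -175/6 ≈ -29.167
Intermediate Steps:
C(I, o) = -4 + o
S(T) = -20 (S(T) = 4*(-5) = -20)
D(k) = -k/5 (D(k) = k*(-⅕) = -k/5)
K(s) = -⅚ (K(s) = 1/(-⅕*6) = 1/(-6/5) = 1*(-⅚) = -⅚)
K(d(S(C(-1 + 1, -1))))*(46 - 11) = -5*(46 - 11)/6 = -⅚*35 = -175/6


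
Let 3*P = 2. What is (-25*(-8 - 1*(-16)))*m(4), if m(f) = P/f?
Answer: -100/3 ≈ -33.333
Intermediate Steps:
P = 2/3 (P = (1/3)*2 = 2/3 ≈ 0.66667)
m(f) = 2/(3*f)
(-25*(-8 - 1*(-16)))*m(4) = (-25*(-8 - 1*(-16)))*((2/3)/4) = (-25*(-8 + 16))*((2/3)*(1/4)) = -25*8*(1/6) = -200*1/6 = -100/3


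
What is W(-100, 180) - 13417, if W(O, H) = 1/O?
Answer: -1341701/100 ≈ -13417.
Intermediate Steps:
W(-100, 180) - 13417 = 1/(-100) - 13417 = -1/100 - 13417 = -1341701/100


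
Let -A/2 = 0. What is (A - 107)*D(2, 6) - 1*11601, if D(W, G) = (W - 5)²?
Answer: -12564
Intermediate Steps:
A = 0 (A = -2*0 = 0)
D(W, G) = (-5 + W)²
(A - 107)*D(2, 6) - 1*11601 = (0 - 107)*(-5 + 2)² - 1*11601 = -107*(-3)² - 11601 = -107*9 - 11601 = -963 - 11601 = -12564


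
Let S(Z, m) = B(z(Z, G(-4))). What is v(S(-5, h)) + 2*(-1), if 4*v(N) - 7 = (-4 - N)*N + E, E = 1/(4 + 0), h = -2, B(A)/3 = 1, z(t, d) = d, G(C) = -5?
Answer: -87/16 ≈ -5.4375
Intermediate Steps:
B(A) = 3 (B(A) = 3*1 = 3)
E = ¼ (E = 1/4 = ¼ ≈ 0.25000)
S(Z, m) = 3
v(N) = 29/16 + N*(-4 - N)/4 (v(N) = 7/4 + ((-4 - N)*N + ¼)/4 = 7/4 + (N*(-4 - N) + ¼)/4 = 7/4 + (¼ + N*(-4 - N))/4 = 7/4 + (1/16 + N*(-4 - N)/4) = 29/16 + N*(-4 - N)/4)
v(S(-5, h)) + 2*(-1) = (29/16 - 1*3 - ¼*3²) + 2*(-1) = (29/16 - 3 - ¼*9) - 2 = (29/16 - 3 - 9/4) - 2 = -55/16 - 2 = -87/16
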